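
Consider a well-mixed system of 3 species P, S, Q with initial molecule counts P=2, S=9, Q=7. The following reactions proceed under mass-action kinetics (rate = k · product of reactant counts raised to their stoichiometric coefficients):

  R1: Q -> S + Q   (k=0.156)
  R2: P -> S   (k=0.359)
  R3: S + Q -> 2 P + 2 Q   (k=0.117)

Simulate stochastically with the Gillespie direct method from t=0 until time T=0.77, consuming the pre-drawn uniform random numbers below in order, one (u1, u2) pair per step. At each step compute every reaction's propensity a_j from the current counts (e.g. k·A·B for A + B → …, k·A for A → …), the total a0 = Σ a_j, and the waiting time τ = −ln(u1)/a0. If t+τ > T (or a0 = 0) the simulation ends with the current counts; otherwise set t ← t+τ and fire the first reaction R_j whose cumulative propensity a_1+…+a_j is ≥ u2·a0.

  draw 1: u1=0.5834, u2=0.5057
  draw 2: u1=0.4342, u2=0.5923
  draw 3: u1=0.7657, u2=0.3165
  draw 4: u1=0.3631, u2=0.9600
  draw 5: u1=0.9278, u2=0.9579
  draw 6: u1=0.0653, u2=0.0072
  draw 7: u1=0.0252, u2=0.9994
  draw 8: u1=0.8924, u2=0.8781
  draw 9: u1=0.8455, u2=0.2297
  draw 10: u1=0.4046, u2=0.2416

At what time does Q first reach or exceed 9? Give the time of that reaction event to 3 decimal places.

Threshold first reached at t = 0.141

t=0.000: P=2 S=9 Q=7
Draw 1: a1=1.092, a2=0.718, a3=7.371, a0=9.181; τ=−ln(0.5834)/9.181=0.059 → t=0.059; u2·a0=0.5057·9.181=4.643; a1+a2=1.810 < 4.643 ≤ a1+…+a3=9.181 → R3 fires; P=4 S=8 Q=8
Draw 2: a1=1.248, a2=1.436, a3=7.488, a0=10.172; τ=−ln(0.4342)/10.172=0.082 → t=0.141; u2·a0=0.5923·10.172=6.025; a1+a2=2.684 < 6.025 ≤ a1+…+a3=10.172 → R3 fires; P=6 S=7 Q=9
Draw 3: a1=1.404, a2=2.154, a3=7.371, a0=10.929; τ=−ln(0.7657)/10.929=0.024 → t=0.165; u2·a0=0.3165·10.929=3.459; a1=1.404 < 3.459 ≤ a1+a2=3.558 → R2 fires; P=5 S=8 Q=9
Draw 4: a1=1.404, a2=1.795, a3=8.424, a0=11.623; τ=−ln(0.3631)/11.623=0.087 → t=0.252; u2·a0=0.9600·11.623=11.158; a1+a2=3.199 < 11.158 ≤ a1+…+a3=11.623 → R3 fires; P=7 S=7 Q=10
Draw 5: a1=1.560, a2=2.513, a3=8.190, a0=12.263; τ=−ln(0.9278)/12.263=0.006 → t=0.258; u2·a0=0.9579·12.263=11.747; a1+a2=4.073 < 11.747 ≤ a1+…+a3=12.263 → R3 fires; P=9 S=6 Q=11
Draw 6: a1=1.716, a2=3.231, a3=7.722, a0=12.669; τ=−ln(0.0653)/12.669=0.215 → t=0.474; u2·a0=0.0072·12.669=0.091 ≤ a1=1.716 → R1 fires; P=9 S=7 Q=11
Draw 7: a1=1.716, a2=3.231, a3=9.009, a0=13.956; τ=−ln(0.0252)/13.956=0.264 → t=0.738; u2·a0=0.9994·13.956=13.948; a1+a2=4.947 < 13.948 ≤ a1+…+a3=13.956 → R3 fires; P=11 S=6 Q=12
Draw 8: a1=1.872, a2=3.949, a3=8.424, a0=14.245; τ=−ln(0.8924)/14.245=0.008 → t=0.746; u2·a0=0.8781·14.245=12.509; a1+a2=5.821 < 12.509 ≤ a1+…+a3=14.245 → R3 fires; P=13 S=5 Q=13
Draw 9: a1=2.028, a2=4.667, a3=7.605, a0=14.300; τ=−ln(0.8455)/14.300=0.012 → t=0.757; u2·a0=0.2297·14.300=3.285; a1=2.028 < 3.285 ≤ a1+a2=6.695 → R2 fires; P=12 S=6 Q=13
Draw 10: a1=2.028, a2=4.308, a3=9.126, a0=15.462; τ=−ln(0.4046)/15.462=0.059 → t=0.816 > T=0.77: stop.
Q first becomes ≥ 9 when it reaches 9 at the event at t=0.141.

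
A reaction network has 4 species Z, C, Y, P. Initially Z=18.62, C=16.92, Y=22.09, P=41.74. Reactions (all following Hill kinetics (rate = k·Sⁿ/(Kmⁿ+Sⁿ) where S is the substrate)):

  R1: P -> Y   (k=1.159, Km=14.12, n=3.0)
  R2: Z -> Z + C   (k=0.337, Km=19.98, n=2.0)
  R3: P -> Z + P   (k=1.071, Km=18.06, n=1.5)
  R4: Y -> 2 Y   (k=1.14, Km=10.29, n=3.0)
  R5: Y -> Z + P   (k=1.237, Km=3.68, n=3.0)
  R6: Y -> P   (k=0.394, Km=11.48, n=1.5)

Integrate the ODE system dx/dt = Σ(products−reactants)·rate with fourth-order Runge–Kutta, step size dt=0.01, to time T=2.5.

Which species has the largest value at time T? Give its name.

Dominant species at T: P

RK4 with dt=0.01: 250 steps to T=2.5. Trajectory (selected grid times):
t=0.00: Z=18.62 C=16.92 Y=22.09 P=41.74
t=0.28: Z=19.20 C=16.96 Y=22.27 P=41.85
t=0.56: Z=19.78 C=17.01 Y=22.45 P=41.97
t=0.83: Z=20.34 C=17.06 Y=22.62 P=42.07
t=1.11: Z=20.91 C=17.10 Y=22.80 P=42.19
t=1.39: Z=21.49 C=17.15 Y=22.98 P=42.30
t=1.67: Z=22.07 C=17.21 Y=23.15 P=42.42
t=1.94: Z=22.63 C=17.26 Y=23.33 P=42.52
t=2.22: Z=23.21 C=17.31 Y=23.51 P=42.64
t=2.50: Z=23.79 C=17.37 Y=23.69 P=42.75
At T=2.5: Z=23.79 C=17.37 Y=23.69 P=42.75; the largest is P.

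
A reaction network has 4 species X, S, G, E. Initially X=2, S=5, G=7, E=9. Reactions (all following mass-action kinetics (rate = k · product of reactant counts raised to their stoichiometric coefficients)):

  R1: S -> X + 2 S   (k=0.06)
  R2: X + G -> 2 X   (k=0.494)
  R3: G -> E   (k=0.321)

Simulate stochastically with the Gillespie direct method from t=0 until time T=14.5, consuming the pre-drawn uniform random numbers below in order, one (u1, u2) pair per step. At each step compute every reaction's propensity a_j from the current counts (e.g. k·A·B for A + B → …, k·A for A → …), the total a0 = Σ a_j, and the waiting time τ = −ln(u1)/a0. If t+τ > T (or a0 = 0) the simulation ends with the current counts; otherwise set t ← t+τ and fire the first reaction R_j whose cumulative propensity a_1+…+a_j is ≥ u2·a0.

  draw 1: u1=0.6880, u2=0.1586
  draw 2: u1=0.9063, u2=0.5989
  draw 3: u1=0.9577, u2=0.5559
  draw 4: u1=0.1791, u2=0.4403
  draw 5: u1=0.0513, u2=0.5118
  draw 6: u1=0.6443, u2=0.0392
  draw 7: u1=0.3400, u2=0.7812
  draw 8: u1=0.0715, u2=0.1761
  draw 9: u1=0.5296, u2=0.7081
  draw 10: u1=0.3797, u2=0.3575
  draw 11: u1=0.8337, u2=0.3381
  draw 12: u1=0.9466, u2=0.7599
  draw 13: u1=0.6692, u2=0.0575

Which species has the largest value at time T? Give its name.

t=0.000: X=2 S=5 G=7 E=9
Draw 1: a1=0.300, a2=6.916, a3=2.247, a0=9.463; τ=−ln(0.6880)/9.463=0.040 → t=0.040; u2·a0=0.1586·9.463=1.501; a1=0.300 < 1.501 ≤ a1+a2=7.216 → R2 fires; X=3 S=5 G=6 E=9
Draw 2: a1=0.300, a2=8.892, a3=1.926, a0=11.118; τ=−ln(0.9063)/11.118=0.009 → t=0.048; u2·a0=0.5989·11.118=6.659; a1=0.300 < 6.659 ≤ a1+a2=9.192 → R2 fires; X=4 S=5 G=5 E=9
Draw 3: a1=0.300, a2=9.880, a3=1.605, a0=11.785; τ=−ln(0.9577)/11.785=0.004 → t=0.052; u2·a0=0.5559·11.785=6.551; a1=0.300 < 6.551 ≤ a1+a2=10.180 → R2 fires; X=5 S=5 G=4 E=9
Draw 4: a1=0.300, a2=9.880, a3=1.284, a0=11.464; τ=−ln(0.1791)/11.464=0.150 → t=0.202; u2·a0=0.4403·11.464=5.048; a1=0.300 < 5.048 ≤ a1+a2=10.180 → R2 fires; X=6 S=5 G=3 E=9
Draw 5: a1=0.300, a2=8.892, a3=0.963, a0=10.155; τ=−ln(0.0513)/10.155=0.292 → t=0.495; u2·a0=0.5118·10.155=5.197; a1=0.300 < 5.197 ≤ a1+a2=9.192 → R2 fires; X=7 S=5 G=2 E=9
Draw 6: a1=0.300, a2=6.916, a3=0.642, a0=7.858; τ=−ln(0.6443)/7.858=0.056 → t=0.550; u2·a0=0.0392·7.858=0.308; a1=0.300 < 0.308 ≤ a1+a2=7.216 → R2 fires; X=8 S=5 G=1 E=9
Draw 7: a1=0.300, a2=3.952, a3=0.321, a0=4.573; τ=−ln(0.3400)/4.573=0.236 → t=0.786; u2·a0=0.7812·4.573=3.572; a1=0.300 < 3.572 ≤ a1+a2=4.252 → R2 fires; X=9 S=5 G=0 E=9
Draw 8: a1=0.300, a2=0.000, a3=0.000, a0=0.300; τ=−ln(0.0715)/0.300=8.794 → t=9.580; u2·a0=0.1761·0.300=0.053 ≤ a1=0.300 → R1 fires; X=10 S=6 G=0 E=9
Draw 9: a1=0.360, a2=0.000, a3=0.000, a0=0.360; τ=−ln(0.5296)/0.360=1.766 → t=11.346; u2·a0=0.7081·0.360=0.255 ≤ a1=0.360 → R1 fires; X=11 S=7 G=0 E=9
Draw 10: a1=0.420, a2=0.000, a3=0.000, a0=0.420; τ=−ln(0.3797)/0.420=2.306 → t=13.651; u2·a0=0.3575·0.420=0.150 ≤ a1=0.420 → R1 fires; X=12 S=8 G=0 E=9
Draw 11: a1=0.480, a2=0.000, a3=0.000, a0=0.480; τ=−ln(0.8337)/0.480=0.379 → t=14.030; u2·a0=0.3381·0.480=0.162 ≤ a1=0.480 → R1 fires; X=13 S=9 G=0 E=9
Draw 12: a1=0.540, a2=0.000, a3=0.000, a0=0.540; τ=−ln(0.9466)/0.540=0.102 → t=14.132; u2·a0=0.7599·0.540=0.410 ≤ a1=0.540 → R1 fires; X=14 S=10 G=0 E=9
Draw 13: a1=0.600, a2=0.000, a3=0.000, a0=0.600; τ=−ln(0.6692)/0.600=0.669 → t=14.801 > T=14.5: stop.
At T=14.5: X=14 S=10 G=0 E=9; the largest is X.

Dominant species at T: X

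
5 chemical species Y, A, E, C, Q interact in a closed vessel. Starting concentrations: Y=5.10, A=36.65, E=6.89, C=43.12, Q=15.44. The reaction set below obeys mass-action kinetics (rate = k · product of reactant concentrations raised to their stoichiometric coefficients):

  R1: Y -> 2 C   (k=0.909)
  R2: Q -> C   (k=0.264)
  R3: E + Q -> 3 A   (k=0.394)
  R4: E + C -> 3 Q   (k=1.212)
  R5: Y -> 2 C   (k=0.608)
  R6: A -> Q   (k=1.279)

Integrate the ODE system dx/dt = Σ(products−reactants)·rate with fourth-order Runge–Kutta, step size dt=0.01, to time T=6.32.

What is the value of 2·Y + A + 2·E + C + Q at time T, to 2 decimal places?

Check how each reaction changes W = 2·Y + A + 2·E + C + Q (weight of products minus weight of reactants):
R1: Y -> 2 C: (1·2) − (2·1) = 2 − 2 = 0
R2: Q -> C: (1·1) − (1·1) = 1 − 1 = 0
R3: E + Q -> 3 A: (1·3) − (2·1 + 1·1) = 3 − 3 = 0
R4: E + C -> 3 Q: (1·3) − (2·1 + 1·1) = 3 − 3 = 0
R5: Y -> 2 C: (1·2) − (2·1) = 2 − 2 = 0
R6: A -> Q: (1·1) − (1·1) = 1 − 1 = 0
Every reaction leaves W unchanged, so W is conserved and no simulation is needed: W(T) = W(0) = 2·5.10 + 36.65 + 2·6.89 + 43.12 + 15.44 = 119.19

Value at T = 119.19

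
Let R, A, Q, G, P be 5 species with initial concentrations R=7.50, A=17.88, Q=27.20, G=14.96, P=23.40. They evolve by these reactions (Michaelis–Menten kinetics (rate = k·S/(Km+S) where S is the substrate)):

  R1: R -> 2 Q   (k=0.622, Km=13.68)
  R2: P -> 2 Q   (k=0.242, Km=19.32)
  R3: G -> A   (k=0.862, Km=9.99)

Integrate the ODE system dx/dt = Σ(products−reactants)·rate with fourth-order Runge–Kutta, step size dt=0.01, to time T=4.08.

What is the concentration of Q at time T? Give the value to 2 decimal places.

RK4 with dt=0.01: 408 steps to T=4.08. Trajectory (selected grid times):
t=0.00: R=7.50 A=17.88 Q=27.20 G=14.96 P=23.40
t=0.45: R=7.40 A=18.11 Q=27.52 G=14.73 P=23.34
t=0.91: R=7.30 A=18.35 Q=27.84 G=14.49 P=23.28
t=1.36: R=7.20 A=18.58 Q=28.15 G=14.26 P=23.22
t=1.81: R=7.11 A=18.80 Q=28.46 G=14.04 P=23.16
t=2.27: R=7.01 A=19.03 Q=28.78 G=13.81 P=23.10
t=2.72: R=6.92 A=19.26 Q=29.09 G=13.58 P=23.04
t=3.17: R=6.82 A=19.48 Q=29.39 G=13.36 P=22.98
t=3.63: R=6.73 A=19.71 Q=29.70 G=13.13 P=22.92
t=4.08: R=6.64 A=19.93 Q=30.00 G=12.91 P=22.86
Read off Q at T=4.08: 30.00

Q at T = 30.00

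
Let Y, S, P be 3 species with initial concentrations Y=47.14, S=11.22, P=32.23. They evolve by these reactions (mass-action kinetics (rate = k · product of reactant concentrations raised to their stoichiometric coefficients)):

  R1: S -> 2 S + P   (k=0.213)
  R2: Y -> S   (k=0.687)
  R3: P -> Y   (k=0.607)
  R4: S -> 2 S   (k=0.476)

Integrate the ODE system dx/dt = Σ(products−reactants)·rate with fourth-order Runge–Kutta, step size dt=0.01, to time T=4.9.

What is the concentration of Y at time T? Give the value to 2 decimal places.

RK4 with dt=0.01: 490 steps to T=4.9. Trajectory (selected grid times):
t=0.00: Y=47.14 S=11.22 P=32.23
t=0.54: Y=40.27 S=36.00 P=25.55
t=1.09: Y=34.30 S=69.74 P=23.57
t=1.63: Y=30.39 S=115.68 P=26.07
t=2.18: Y=29.05 S=182.54 P=33.50
t=2.72: Y=30.98 S=278.15 P=46.69
t=3.27: Y=37.17 S=421.69 P=68.22
t=3.81: Y=48.74 S=630.66 P=100.64
t=4.36: Y=68.28 S=947.48 P=150.49
t=4.90: Y=98.32 S=1411.07 P=223.83
Read off Y at T=4.9: 98.32

Y at T = 98.32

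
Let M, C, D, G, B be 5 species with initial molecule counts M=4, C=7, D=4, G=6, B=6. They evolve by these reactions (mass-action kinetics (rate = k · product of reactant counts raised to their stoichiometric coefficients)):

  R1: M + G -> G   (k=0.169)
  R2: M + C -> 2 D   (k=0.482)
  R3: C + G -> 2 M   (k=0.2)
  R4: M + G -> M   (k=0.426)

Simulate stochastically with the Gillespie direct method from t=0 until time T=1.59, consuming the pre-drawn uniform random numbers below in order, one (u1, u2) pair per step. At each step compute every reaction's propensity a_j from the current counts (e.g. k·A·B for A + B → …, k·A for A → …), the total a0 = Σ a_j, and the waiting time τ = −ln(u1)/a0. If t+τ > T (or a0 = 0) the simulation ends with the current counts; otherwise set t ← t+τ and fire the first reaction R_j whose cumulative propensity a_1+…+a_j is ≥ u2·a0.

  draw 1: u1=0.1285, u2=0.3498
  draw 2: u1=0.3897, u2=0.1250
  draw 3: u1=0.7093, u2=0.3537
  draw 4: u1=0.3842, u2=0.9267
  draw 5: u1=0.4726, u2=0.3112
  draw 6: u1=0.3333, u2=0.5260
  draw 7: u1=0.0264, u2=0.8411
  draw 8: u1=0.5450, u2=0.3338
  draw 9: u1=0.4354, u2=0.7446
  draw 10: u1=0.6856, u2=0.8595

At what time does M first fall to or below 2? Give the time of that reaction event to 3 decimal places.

t=0.000: M=4 C=7 D=4 G=6 B=6
Draw 1: a1=4.056, a2=13.496, a3=8.400, a4=10.224, a0=36.176; τ=−ln(0.1285)/36.176=0.057 → t=0.057; u2·a0=0.3498·36.176=12.654; a1=4.056 < 12.654 ≤ a1+a2=17.552 → R2 fires; M=3 C=6 D=6 G=6 B=6
Draw 2: a1=3.042, a2=8.676, a3=7.200, a4=7.668, a0=26.586; τ=−ln(0.3897)/26.586=0.035 → t=0.092; u2·a0=0.1250·26.586=3.323; a1=3.042 < 3.323 ≤ a1+a2=11.718 → R2 fires; M=2 C=5 D=8 G=6 B=6
Draw 3: a1=2.028, a2=4.820, a3=6.000, a4=5.112, a0=17.960; τ=−ln(0.7093)/17.960=0.019 → t=0.111; u2·a0=0.3537·17.960=6.352; a1=2.028 < 6.352 ≤ a1+a2=6.848 → R2 fires; M=1 C=4 D=10 G=6 B=6
Draw 4: a1=1.014, a2=1.928, a3=4.800, a4=2.556, a0=10.298; τ=−ln(0.3842)/10.298=0.093 → t=0.204; u2·a0=0.9267·10.298=9.543; a1+…+a3=7.742 < 9.543 ≤ a1+…+a4=10.298 → R4 fires; M=1 C=4 D=10 G=5 B=6
Draw 5: a1=0.845, a2=1.928, a3=4.000, a4=2.130, a0=8.903; τ=−ln(0.4726)/8.903=0.084 → t=0.288; u2·a0=0.3112·8.903=2.771; a1=0.845 < 2.771 ≤ a1+a2=2.773 → R2 fires; M=0 C=3 D=12 G=5 B=6
Draw 6: a1=0.000, a2=0.000, a3=3.000, a4=0.000, a0=3.000; τ=−ln(0.3333)/3.000=0.366 → t=0.655; u2·a0=0.5260·3.000=1.578; a1+a2=0.000 < 1.578 ≤ a1+…+a3=3.000 → R3 fires; M=2 C=2 D=12 G=4 B=6
Draw 7: a1=1.352, a2=1.928, a3=1.600, a4=3.408, a0=8.288; τ=−ln(0.0264)/8.288=0.439 → t=1.093; u2·a0=0.8411·8.288=6.971; a1+…+a3=4.880 < 6.971 ≤ a1+…+a4=8.288 → R4 fires; M=2 C=2 D=12 G=3 B=6
Draw 8: a1=1.014, a2=1.928, a3=1.200, a4=2.556, a0=6.698; τ=−ln(0.5450)/6.698=0.091 → t=1.184; u2·a0=0.3338·6.698=2.236; a1=1.014 < 2.236 ≤ a1+a2=2.942 → R2 fires; M=1 C=1 D=14 G=3 B=6
Draw 9: a1=0.507, a2=0.482, a3=0.600, a4=1.278, a0=2.867; τ=−ln(0.4354)/2.867=0.290 → t=1.474; u2·a0=0.7446·2.867=2.135; a1+…+a3=1.589 < 2.135 ≤ a1+…+a4=2.867 → R4 fires; M=1 C=1 D=14 G=2 B=6
Draw 10: a1=0.338, a2=0.482, a3=0.400, a4=0.852, a0=2.072; τ=−ln(0.6856)/2.072=0.182 → t=1.656 > T=1.59: stop.
M first becomes ≤ 2 when it reaches 2 at the event at t=0.092.

Threshold first reached at t = 0.092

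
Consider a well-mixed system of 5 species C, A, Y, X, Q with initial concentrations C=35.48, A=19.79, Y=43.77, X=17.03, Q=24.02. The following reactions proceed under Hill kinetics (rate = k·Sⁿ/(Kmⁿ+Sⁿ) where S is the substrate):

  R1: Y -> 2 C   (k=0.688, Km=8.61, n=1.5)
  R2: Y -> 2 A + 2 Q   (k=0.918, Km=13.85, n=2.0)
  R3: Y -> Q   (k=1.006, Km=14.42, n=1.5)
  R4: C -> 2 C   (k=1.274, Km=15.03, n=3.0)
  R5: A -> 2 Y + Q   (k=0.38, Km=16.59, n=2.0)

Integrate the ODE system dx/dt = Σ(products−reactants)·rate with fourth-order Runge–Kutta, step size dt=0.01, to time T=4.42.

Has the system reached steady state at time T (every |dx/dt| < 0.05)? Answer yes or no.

Steady state at T: no

RK4 with dt=0.01: 442 steps to T=4.42. Trajectory (selected grid times):
t=0.00: C=35.48 A=19.79 Y=43.77 X=17.03 Q=24.02
t=0.49: C=36.68 A=20.50 Y=42.86 X=17.03 Q=25.36
t=0.98: C=37.89 A=21.19 Y=41.96 X=17.03 Q=26.70
t=1.47: C=39.09 A=21.89 Y=41.07 X=17.03 Q=28.03
t=1.96: C=40.30 A=22.57 Y=40.20 X=17.03 Q=29.37
t=2.46: C=41.53 A=23.27 Y=39.31 X=17.03 Q=30.72
t=2.95: C=42.74 A=23.94 Y=38.45 X=17.03 Q=32.05
t=3.44: C=43.94 A=24.61 Y=37.61 X=17.03 Q=33.37
t=3.93: C=45.15 A=25.27 Y=36.77 X=17.03 Q=34.69
t=4.42: C=46.36 A=25.92 Y=35.94 X=17.03 Q=36.00
Rates at T: R1=0.6158, R2=0.7993, R3=0.8021, R4=1.2320, R5=0.2696
dx/dt at T (Σ net stoichiometry × rate): C=+2.4636, A=+1.3290, Y=-1.6781, X=+0.0000, Q=+2.6704
Largest |dx/dt| is |+2.6704| (Q) ≥ 0.05 → not steady.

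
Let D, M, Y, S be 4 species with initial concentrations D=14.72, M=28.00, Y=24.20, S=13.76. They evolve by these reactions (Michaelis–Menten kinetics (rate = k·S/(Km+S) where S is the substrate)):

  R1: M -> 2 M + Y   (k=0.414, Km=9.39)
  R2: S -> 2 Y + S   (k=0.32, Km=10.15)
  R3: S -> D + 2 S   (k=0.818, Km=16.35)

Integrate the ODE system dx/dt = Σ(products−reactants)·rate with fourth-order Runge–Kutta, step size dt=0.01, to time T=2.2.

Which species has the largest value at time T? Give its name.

Dominant species at T: M

RK4 with dt=0.01: 220 steps to T=2.2. Trajectory (selected grid times):
t=0.00: D=14.72 M=28.00 Y=24.20 S=13.76
t=0.24: D=14.81 M=28.07 Y=24.36 S=13.85
t=0.49: D=14.90 M=28.15 Y=24.53 S=13.94
t=0.73: D=14.99 M=28.23 Y=24.70 S=14.03
t=0.98: D=15.09 M=28.30 Y=24.87 S=14.13
t=1.22: D=15.18 M=28.38 Y=25.03 S=14.22
t=1.47: D=15.28 M=28.46 Y=25.20 S=14.32
t=1.71: D=15.37 M=28.53 Y=25.37 S=14.41
t=1.96: D=15.46 M=28.61 Y=25.54 S=14.50
t=2.20: D=15.56 M=28.68 Y=25.70 S=14.60
At T=2.2: D=15.56 M=28.68 Y=25.70 S=14.60; the largest is M.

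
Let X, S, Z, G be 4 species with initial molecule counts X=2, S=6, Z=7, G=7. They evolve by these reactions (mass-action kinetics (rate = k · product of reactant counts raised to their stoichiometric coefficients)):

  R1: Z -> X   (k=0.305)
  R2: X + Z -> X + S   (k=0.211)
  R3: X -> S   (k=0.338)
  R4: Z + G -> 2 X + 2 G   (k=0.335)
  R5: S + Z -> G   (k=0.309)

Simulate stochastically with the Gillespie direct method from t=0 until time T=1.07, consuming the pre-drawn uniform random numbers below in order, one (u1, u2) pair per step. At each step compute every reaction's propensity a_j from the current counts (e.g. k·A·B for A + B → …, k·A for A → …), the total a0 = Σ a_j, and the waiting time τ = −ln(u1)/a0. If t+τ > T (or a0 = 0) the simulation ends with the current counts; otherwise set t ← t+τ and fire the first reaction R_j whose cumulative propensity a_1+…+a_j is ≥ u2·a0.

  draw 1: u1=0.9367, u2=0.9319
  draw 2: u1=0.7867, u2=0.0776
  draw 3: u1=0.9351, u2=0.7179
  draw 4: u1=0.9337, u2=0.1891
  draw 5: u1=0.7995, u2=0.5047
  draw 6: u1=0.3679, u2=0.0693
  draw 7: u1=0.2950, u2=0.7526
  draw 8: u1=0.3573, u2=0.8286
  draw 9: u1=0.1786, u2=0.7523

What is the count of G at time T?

G at T = 12

t=0.000: X=2 S=6 Z=7 G=7
Draw 1: a1=2.135, a2=2.954, a3=0.676, a4=16.415, a5=12.978, a0=35.158; τ=−ln(0.9367)/35.158=0.002 → t=0.002; u2·a0=0.9319·35.158=32.764; a1+…+a4=22.180 < 32.764 ≤ a1+…+a5=35.158 → R5 fires; X=2 S=5 Z=6 G=8
Draw 2: a1=1.830, a2=2.532, a3=0.676, a4=16.080, a5=9.270, a0=30.388; τ=−ln(0.7867)/30.388=0.008 → t=0.010; u2·a0=0.0776·30.388=2.358; a1=1.830 < 2.358 ≤ a1+a2=4.362 → R2 fires; X=2 S=6 Z=5 G=8
Draw 3: a1=1.525, a2=2.110, a3=0.676, a4=13.400, a5=9.270, a0=26.981; τ=−ln(0.9351)/26.981=0.002 → t=0.012; u2·a0=0.7179·26.981=19.370; a1+…+a4=17.711 < 19.370 ≤ a1+…+a5=26.981 → R5 fires; X=2 S=5 Z=4 G=9
Draw 4: a1=1.220, a2=1.688, a3=0.676, a4=12.060, a5=6.180, a0=21.824; τ=−ln(0.9337)/21.824=0.003 → t=0.015; u2·a0=0.1891·21.824=4.127; a1+…+a3=3.584 < 4.127 ≤ a1+…+a4=15.644 → R4 fires; X=4 S=5 Z=3 G=10
Draw 5: a1=0.915, a2=2.532, a3=1.352, a4=10.050, a5=4.635, a0=19.484; τ=−ln(0.7995)/19.484=0.011 → t=0.027; u2·a0=0.5047·19.484=9.834; a1+…+a3=4.799 < 9.834 ≤ a1+…+a4=14.849 → R4 fires; X=6 S=5 Z=2 G=11
Draw 6: a1=0.610, a2=2.532, a3=2.028, a4=7.370, a5=3.090, a0=15.630; τ=−ln(0.3679)/15.630=0.064 → t=0.091; u2·a0=0.0693·15.630=1.083; a1=0.610 < 1.083 ≤ a1+a2=3.142 → R2 fires; X=6 S=6 Z=1 G=11
Draw 7: a1=0.305, a2=1.266, a3=2.028, a4=3.685, a5=1.854, a0=9.138; τ=−ln(0.2950)/9.138=0.134 → t=0.224; u2·a0=0.7526·9.138=6.877; a1+…+a3=3.599 < 6.877 ≤ a1+…+a4=7.284 → R4 fires; X=8 S=6 Z=0 G=12
Draw 8: a1=0.000, a2=0.000, a3=2.704, a4=0.000, a5=0.000, a0=2.704; τ=−ln(0.3573)/2.704=0.381 → t=0.605; u2·a0=0.8286·2.704=2.241; a1+a2=0.000 < 2.241 ≤ a1+…+a3=2.704 → R3 fires; X=7 S=7 Z=0 G=12
Draw 9: a1=0.000, a2=0.000, a3=2.366, a4=0.000, a5=0.000, a0=2.366; τ=−ln(0.1786)/2.366=0.728 → t=1.333 > T=1.07: stop.
Read off G at T=1.07: 12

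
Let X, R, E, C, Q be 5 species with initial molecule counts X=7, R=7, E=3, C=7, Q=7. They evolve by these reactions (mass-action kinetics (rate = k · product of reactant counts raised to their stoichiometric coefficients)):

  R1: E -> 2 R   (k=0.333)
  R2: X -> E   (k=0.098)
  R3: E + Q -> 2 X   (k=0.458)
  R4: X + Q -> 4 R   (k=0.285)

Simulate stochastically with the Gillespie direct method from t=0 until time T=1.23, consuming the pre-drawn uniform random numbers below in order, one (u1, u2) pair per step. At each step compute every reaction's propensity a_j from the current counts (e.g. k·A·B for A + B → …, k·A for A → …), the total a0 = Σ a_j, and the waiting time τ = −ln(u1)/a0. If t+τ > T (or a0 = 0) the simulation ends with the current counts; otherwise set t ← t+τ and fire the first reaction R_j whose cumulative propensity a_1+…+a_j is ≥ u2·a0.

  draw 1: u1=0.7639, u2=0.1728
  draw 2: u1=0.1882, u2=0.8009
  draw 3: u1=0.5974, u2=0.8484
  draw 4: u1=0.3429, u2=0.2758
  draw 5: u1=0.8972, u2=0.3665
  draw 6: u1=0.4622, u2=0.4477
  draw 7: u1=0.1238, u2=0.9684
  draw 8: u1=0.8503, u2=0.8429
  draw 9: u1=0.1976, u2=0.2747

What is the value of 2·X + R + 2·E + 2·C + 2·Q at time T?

Check how each reaction changes W = 2·X + R + 2·E + 2·C + 2·Q (weight of products minus weight of reactants):
R1: E -> 2 R: (1·2) − (2·1) = 2 − 2 = 0
R2: X -> E: (2·1) − (2·1) = 2 − 2 = 0
R3: E + Q -> 2 X: (2·2) − (2·1 + 2·1) = 4 − 4 = 0
R4: X + Q -> 4 R: (1·4) − (2·1 + 2·1) = 4 − 4 = 0
Every reaction leaves W unchanged, so W is conserved and no simulation is needed: W(T) = W(0) = 2·7 + 7 + 2·3 + 2·7 + 2·7 = 55

Value at T = 55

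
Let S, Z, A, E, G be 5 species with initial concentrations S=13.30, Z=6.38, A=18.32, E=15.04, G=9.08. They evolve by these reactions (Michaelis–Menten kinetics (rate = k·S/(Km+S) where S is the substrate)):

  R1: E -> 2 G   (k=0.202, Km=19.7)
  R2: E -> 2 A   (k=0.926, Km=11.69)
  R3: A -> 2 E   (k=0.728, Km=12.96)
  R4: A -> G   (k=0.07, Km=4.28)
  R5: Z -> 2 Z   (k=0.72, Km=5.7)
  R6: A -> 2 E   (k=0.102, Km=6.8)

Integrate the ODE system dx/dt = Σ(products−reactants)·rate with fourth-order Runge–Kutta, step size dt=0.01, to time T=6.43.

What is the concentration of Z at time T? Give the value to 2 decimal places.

RK4 with dt=0.01: 643 steps to T=6.43. Trajectory (selected grid times):
t=0.00: S=13.30 Z=6.38 A=18.32 E=15.04 G=9.08
t=0.71: S=13.30 Z=6.65 A=18.67 E=15.32 G=9.25
t=1.43: S=13.30 Z=6.93 A=19.02 E=15.61 G=9.41
t=2.14: S=13.30 Z=7.22 A=19.37 E=15.89 G=9.58
t=2.86: S=13.30 Z=7.51 A=19.73 E=16.18 G=9.75
t=3.57: S=13.30 Z=7.80 A=20.09 E=16.46 G=9.92
t=4.29: S=13.30 Z=8.10 A=20.46 E=16.75 G=10.10
t=5.00: S=13.30 Z=8.41 A=20.82 E=17.04 G=10.27
t=5.72: S=13.30 Z=8.72 A=21.19 E=17.34 G=10.45
t=6.43: S=13.30 Z=9.03 A=21.56 E=17.63 G=10.63
Read off Z at T=6.43: 9.03

Z at T = 9.03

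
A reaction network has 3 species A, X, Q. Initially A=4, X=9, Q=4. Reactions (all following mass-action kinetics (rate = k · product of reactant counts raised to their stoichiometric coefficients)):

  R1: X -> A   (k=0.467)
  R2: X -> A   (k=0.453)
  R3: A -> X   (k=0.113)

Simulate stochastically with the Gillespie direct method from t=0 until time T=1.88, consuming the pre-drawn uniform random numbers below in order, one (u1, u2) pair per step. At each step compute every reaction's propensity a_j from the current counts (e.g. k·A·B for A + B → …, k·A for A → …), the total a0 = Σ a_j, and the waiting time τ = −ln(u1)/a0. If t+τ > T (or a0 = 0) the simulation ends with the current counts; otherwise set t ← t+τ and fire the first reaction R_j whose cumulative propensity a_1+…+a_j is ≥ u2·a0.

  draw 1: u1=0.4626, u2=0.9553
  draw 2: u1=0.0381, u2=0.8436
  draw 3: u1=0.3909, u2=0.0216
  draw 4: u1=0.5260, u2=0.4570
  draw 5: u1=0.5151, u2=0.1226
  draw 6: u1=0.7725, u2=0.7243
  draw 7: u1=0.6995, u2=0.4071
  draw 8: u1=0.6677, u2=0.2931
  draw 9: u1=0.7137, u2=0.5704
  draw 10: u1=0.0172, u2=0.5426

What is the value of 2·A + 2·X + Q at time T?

Check how each reaction changes W = 2·A + 2·X + Q (weight of products minus weight of reactants):
R1: X -> A: (2·1) − (2·1) = 2 − 2 = 0
R2: X -> A: (2·1) − (2·1) = 2 − 2 = 0
R3: A -> X: (2·1) − (2·1) = 2 − 2 = 0
Every reaction leaves W unchanged, so W is conserved and no simulation is needed: W(T) = W(0) = 2·4 + 2·9 + 4 = 30

Value at T = 30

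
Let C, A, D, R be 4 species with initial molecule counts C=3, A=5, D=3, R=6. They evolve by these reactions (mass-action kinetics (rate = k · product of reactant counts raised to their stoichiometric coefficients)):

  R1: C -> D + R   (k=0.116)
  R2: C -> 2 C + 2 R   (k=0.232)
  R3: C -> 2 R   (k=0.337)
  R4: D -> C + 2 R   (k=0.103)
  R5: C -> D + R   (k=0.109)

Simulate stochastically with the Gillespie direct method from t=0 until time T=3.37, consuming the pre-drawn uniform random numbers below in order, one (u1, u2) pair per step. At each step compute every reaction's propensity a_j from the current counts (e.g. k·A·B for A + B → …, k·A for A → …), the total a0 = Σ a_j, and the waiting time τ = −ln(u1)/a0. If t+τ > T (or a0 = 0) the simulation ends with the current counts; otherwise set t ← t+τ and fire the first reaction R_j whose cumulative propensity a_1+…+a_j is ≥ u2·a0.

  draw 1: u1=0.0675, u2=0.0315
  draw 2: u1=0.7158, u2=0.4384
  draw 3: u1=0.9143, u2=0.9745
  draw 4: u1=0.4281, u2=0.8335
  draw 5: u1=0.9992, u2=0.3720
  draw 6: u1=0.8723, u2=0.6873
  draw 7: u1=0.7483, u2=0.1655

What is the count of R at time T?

R at T = 16

t=0.000: C=3 A=5 D=3 R=6
Draw 1: a1=0.348, a2=0.696, a3=1.011, a4=0.309, a5=0.327, a0=2.691; τ=−ln(0.0675)/2.691=1.002 → t=1.002; u2·a0=0.0315·2.691=0.085 ≤ a1=0.348 → R1 fires; C=2 A=5 D=4 R=7
Draw 2: a1=0.232, a2=0.464, a3=0.674, a4=0.412, a5=0.218, a0=2.000; τ=−ln(0.7158)/2.000=0.167 → t=1.169; u2·a0=0.4384·2.000=0.877; a1+a2=0.696 < 0.877 ≤ a1+…+a3=1.370 → R3 fires; C=1 A=5 D=4 R=9
Draw 3: a1=0.116, a2=0.232, a3=0.337, a4=0.412, a5=0.109, a0=1.206; τ=−ln(0.9143)/1.206=0.074 → t=1.243; u2·a0=0.9745·1.206=1.175; a1+…+a4=1.097 < 1.175 ≤ a1+…+a5=1.206 → R5 fires; C=0 A=5 D=5 R=10
Draw 4: a1=0.000, a2=0.000, a3=0.000, a4=0.515, a5=0.000, a0=0.515; τ=−ln(0.4281)/0.515=1.647 → t=2.891; u2·a0=0.8335·0.515=0.429; a1+…+a3=0.000 < 0.429 ≤ a1+…+a4=0.515 → R4 fires; C=1 A=5 D=4 R=12
Draw 5: a1=0.116, a2=0.232, a3=0.337, a4=0.412, a5=0.109, a0=1.206; τ=−ln(0.9992)/1.206=0.001 → t=2.891; u2·a0=0.3720·1.206=0.449; a1+a2=0.348 < 0.449 ≤ a1+…+a3=0.685 → R3 fires; C=0 A=5 D=4 R=14
Draw 6: a1=0.000, a2=0.000, a3=0.000, a4=0.412, a5=0.000, a0=0.412; τ=−ln(0.8723)/0.412=0.332 → t=3.223; u2·a0=0.6873·0.412=0.283; a1+…+a3=0.000 < 0.283 ≤ a1+…+a4=0.412 → R4 fires; C=1 A=5 D=3 R=16
Draw 7: a1=0.116, a2=0.232, a3=0.337, a4=0.309, a5=0.109, a0=1.103; τ=−ln(0.7483)/1.103=0.263 → t=3.486 > T=3.37: stop.
Read off R at T=3.37: 16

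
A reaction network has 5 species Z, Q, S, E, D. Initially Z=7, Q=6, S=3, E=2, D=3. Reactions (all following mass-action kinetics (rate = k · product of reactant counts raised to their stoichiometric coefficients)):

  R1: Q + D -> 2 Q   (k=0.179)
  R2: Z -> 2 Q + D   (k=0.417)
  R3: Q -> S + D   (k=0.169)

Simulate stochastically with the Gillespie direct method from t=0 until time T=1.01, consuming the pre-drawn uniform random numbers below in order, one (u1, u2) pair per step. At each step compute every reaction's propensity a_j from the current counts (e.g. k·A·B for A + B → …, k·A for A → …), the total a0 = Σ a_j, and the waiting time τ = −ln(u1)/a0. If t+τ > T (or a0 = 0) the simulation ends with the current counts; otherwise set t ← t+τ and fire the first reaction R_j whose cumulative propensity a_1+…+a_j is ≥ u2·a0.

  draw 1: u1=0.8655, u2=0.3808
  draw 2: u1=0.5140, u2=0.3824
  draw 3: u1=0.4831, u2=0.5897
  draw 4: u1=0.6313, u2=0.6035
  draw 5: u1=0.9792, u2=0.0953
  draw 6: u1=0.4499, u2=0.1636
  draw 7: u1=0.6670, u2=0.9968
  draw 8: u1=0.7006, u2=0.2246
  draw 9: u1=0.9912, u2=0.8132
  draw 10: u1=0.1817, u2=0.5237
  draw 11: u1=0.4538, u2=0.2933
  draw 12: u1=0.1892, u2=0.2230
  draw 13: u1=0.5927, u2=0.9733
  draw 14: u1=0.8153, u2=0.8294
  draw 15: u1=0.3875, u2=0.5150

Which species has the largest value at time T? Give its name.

t=0.000: Z=7 Q=6 S=3 E=2 D=3
Draw 1: a1=3.222, a2=2.919, a3=1.014, a0=7.155; τ=−ln(0.8655)/7.155=0.020 → t=0.020; u2·a0=0.3808·7.155=2.725 ≤ a1=3.222 → R1 fires; Z=7 Q=7 S=3 E=2 D=2
Draw 2: a1=2.506, a2=2.919, a3=1.183, a0=6.608; τ=−ln(0.5140)/6.608=0.101 → t=0.121; u2·a0=0.3824·6.608=2.527; a1=2.506 < 2.527 ≤ a1+a2=5.425 → R2 fires; Z=6 Q=9 S=3 E=2 D=3
Draw 3: a1=4.833, a2=2.502, a3=1.521, a0=8.856; τ=−ln(0.4831)/8.856=0.082 → t=0.203; u2·a0=0.5897·8.856=5.222; a1=4.833 < 5.222 ≤ a1+a2=7.335 → R2 fires; Z=5 Q=11 S=3 E=2 D=4
Draw 4: a1=7.876, a2=2.085, a3=1.859, a0=11.820; τ=−ln(0.6313)/11.820=0.039 → t=0.242; u2·a0=0.6035·11.820=7.133 ≤ a1=7.876 → R1 fires; Z=5 Q=12 S=3 E=2 D=3
Draw 5: a1=6.444, a2=2.085, a3=2.028, a0=10.557; τ=−ln(0.9792)/10.557=0.002 → t=0.244; u2·a0=0.0953·10.557=1.006 ≤ a1=6.444 → R1 fires; Z=5 Q=13 S=3 E=2 D=2
Draw 6: a1=4.654, a2=2.085, a3=2.197, a0=8.936; τ=−ln(0.4499)/8.936=0.089 → t=0.333; u2·a0=0.1636·8.936=1.462 ≤ a1=4.654 → R1 fires; Z=5 Q=14 S=3 E=2 D=1
Draw 7: a1=2.506, a2=2.085, a3=2.366, a0=6.957; τ=−ln(0.6670)/6.957=0.058 → t=0.392; u2·a0=0.9968·6.957=6.935; a1+a2=4.591 < 6.935 ≤ a1+…+a3=6.957 → R3 fires; Z=5 Q=13 S=4 E=2 D=2
Draw 8: a1=4.654, a2=2.085, a3=2.197, a0=8.936; τ=−ln(0.7006)/8.936=0.040 → t=0.431; u2·a0=0.2246·8.936=2.007 ≤ a1=4.654 → R1 fires; Z=5 Q=14 S=4 E=2 D=1
Draw 9: a1=2.506, a2=2.085, a3=2.366, a0=6.957; τ=−ln(0.9912)/6.957=0.001 → t=0.433; u2·a0=0.8132·6.957=5.657; a1+a2=4.591 < 5.657 ≤ a1+…+a3=6.957 → R3 fires; Z=5 Q=13 S=5 E=2 D=2
Draw 10: a1=4.654, a2=2.085, a3=2.197, a0=8.936; τ=−ln(0.1817)/8.936=0.191 → t=0.623; u2·a0=0.5237·8.936=4.680; a1=4.654 < 4.680 ≤ a1+a2=6.739 → R2 fires; Z=4 Q=15 S=5 E=2 D=3
Draw 11: a1=8.055, a2=1.668, a3=2.535, a0=12.258; τ=−ln(0.4538)/12.258=0.064 → t=0.688; u2·a0=0.2933·12.258=3.595 ≤ a1=8.055 → R1 fires; Z=4 Q=16 S=5 E=2 D=2
Draw 12: a1=5.728, a2=1.668, a3=2.704, a0=10.100; τ=−ln(0.1892)/10.100=0.165 → t=0.853; u2·a0=0.2230·10.100=2.252 ≤ a1=5.728 → R1 fires; Z=4 Q=17 S=5 E=2 D=1
Draw 13: a1=3.043, a2=1.668, a3=2.873, a0=7.584; τ=−ln(0.5927)/7.584=0.069 → t=0.922; u2·a0=0.9733·7.584=7.382; a1+a2=4.711 < 7.382 ≤ a1+…+a3=7.584 → R3 fires; Z=4 Q=16 S=6 E=2 D=2
Draw 14: a1=5.728, a2=1.668, a3=2.704, a0=10.100; τ=−ln(0.8153)/10.100=0.020 → t=0.942; u2·a0=0.8294·10.100=8.377; a1+a2=7.396 < 8.377 ≤ a1+…+a3=10.100 → R3 fires; Z=4 Q=15 S=7 E=2 D=3
Draw 15: a1=8.055, a2=1.668, a3=2.535, a0=12.258; τ=−ln(0.3875)/12.258=0.077 → t=1.019 > T=1.01: stop.
At T=1.01: Z=4 Q=15 S=7 E=2 D=3; the largest is Q.

Dominant species at T: Q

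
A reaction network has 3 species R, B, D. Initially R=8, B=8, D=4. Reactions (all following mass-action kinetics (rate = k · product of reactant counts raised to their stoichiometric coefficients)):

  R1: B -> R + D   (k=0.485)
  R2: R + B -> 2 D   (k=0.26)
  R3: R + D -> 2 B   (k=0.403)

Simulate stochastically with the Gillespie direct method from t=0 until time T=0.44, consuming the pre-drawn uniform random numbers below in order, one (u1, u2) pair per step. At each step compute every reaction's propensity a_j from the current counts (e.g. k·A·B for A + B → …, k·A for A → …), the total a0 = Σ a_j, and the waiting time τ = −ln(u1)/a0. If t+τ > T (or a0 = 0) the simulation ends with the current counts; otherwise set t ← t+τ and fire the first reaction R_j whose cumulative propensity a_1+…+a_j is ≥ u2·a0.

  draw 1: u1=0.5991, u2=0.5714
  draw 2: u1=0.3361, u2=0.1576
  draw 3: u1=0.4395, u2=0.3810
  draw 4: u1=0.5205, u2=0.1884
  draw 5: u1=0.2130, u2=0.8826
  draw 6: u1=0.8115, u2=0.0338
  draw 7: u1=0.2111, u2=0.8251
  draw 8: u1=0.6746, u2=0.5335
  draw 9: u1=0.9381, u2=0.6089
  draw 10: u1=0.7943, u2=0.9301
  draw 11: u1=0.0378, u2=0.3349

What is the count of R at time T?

R at T = 0

t=0.000: R=8 B=8 D=4
Draw 1: a1=3.880, a2=16.640, a3=12.896, a0=33.416; τ=−ln(0.5991)/33.416=0.015 → t=0.015; u2·a0=0.5714·33.416=19.094; a1=3.880 < 19.094 ≤ a1+a2=20.520 → R2 fires; R=7 B=7 D=6
Draw 2: a1=3.395, a2=12.740, a3=16.926, a0=33.061; τ=−ln(0.3361)/33.061=0.033 → t=0.048; u2·a0=0.1576·33.061=5.210; a1=3.395 < 5.210 ≤ a1+a2=16.135 → R2 fires; R=6 B=6 D=8
Draw 3: a1=2.910, a2=9.360, a3=19.344, a0=31.614; τ=−ln(0.4395)/31.614=0.026 → t=0.074; u2·a0=0.3810·31.614=12.045; a1=2.910 < 12.045 ≤ a1+a2=12.270 → R2 fires; R=5 B=5 D=10
Draw 4: a1=2.425, a2=6.500, a3=20.150, a0=29.075; τ=−ln(0.5205)/29.075=0.022 → t=0.097; u2·a0=0.1884·29.075=5.478; a1=2.425 < 5.478 ≤ a1+a2=8.925 → R2 fires; R=4 B=4 D=12
Draw 5: a1=1.940, a2=4.160, a3=19.344, a0=25.444; τ=−ln(0.2130)/25.444=0.061 → t=0.158; u2·a0=0.8826·25.444=22.457; a1+a2=6.100 < 22.457 ≤ a1+…+a3=25.444 → R3 fires; R=3 B=6 D=11
Draw 6: a1=2.910, a2=4.680, a3=13.299, a0=20.889; τ=−ln(0.8115)/20.889=0.010 → t=0.168; u2·a0=0.0338·20.889=0.706 ≤ a1=2.910 → R1 fires; R=4 B=5 D=12
Draw 7: a1=2.425, a2=5.200, a3=19.344, a0=26.969; τ=−ln(0.2111)/26.969=0.058 → t=0.225; u2·a0=0.8251·26.969=22.252; a1+a2=7.625 < 22.252 ≤ a1+…+a3=26.969 → R3 fires; R=3 B=7 D=11
Draw 8: a1=3.395, a2=5.460, a3=13.299, a0=22.154; τ=−ln(0.6746)/22.154=0.018 → t=0.243; u2·a0=0.5335·22.154=11.819; a1+a2=8.855 < 11.819 ≤ a1+…+a3=22.154 → R3 fires; R=2 B=9 D=10
Draw 9: a1=4.365, a2=4.680, a3=8.060, a0=17.105; τ=−ln(0.9381)/17.105=0.004 → t=0.247; u2·a0=0.6089·17.105=10.415; a1+a2=9.045 < 10.415 ≤ a1+…+a3=17.105 → R3 fires; R=1 B=11 D=9
Draw 10: a1=5.335, a2=2.860, a3=3.627, a0=11.822; τ=−ln(0.7943)/11.822=0.019 → t=0.266; u2·a0=0.9301·11.822=10.996; a1+a2=8.195 < 10.996 ≤ a1+…+a3=11.822 → R3 fires; R=0 B=13 D=8
Draw 11: a1=6.305, a2=0.000, a3=0.000, a0=6.305; τ=−ln(0.0378)/6.305=0.519 → t=0.786 > T=0.44: stop.
Read off R at T=0.44: 0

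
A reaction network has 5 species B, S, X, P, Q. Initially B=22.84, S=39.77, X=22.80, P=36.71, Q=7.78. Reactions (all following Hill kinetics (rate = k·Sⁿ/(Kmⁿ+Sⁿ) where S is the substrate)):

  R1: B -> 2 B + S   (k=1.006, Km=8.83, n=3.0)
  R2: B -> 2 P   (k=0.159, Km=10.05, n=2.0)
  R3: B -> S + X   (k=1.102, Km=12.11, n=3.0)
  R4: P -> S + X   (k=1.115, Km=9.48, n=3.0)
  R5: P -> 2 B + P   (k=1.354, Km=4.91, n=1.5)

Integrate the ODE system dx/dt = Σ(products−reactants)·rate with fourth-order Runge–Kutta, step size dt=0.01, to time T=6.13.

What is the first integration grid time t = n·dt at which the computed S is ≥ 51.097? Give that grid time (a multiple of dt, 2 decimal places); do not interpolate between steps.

RK4 with dt=0.01: 613 steps to T=6.13. Trajectory (selected grid times):
t=0.00: B=22.84 S=39.77 X=22.80 P=36.71 Q=7.78
t=0.68: B=24.49 S=41.83 X=24.21 P=36.15 Q=7.78
t=1.36: B=26.13 S=43.90 X=25.63 P=35.59 Q=7.78
t=2.04: B=27.76 S=45.99 X=27.06 P=35.04 Q=7.78
t=2.72: B=29.38 S=48.10 X=28.50 P=34.49 Q=7.78
t=3.41: B=31.02 S=50.24 X=29.96 P=33.93 Q=7.78
t=3.68: B=31.66 S=51.08 X=30.54 P=33.71 Q=7.78
t=3.69: B=31.68 S=51.11 X=30.56 P=33.71 Q=7.78
t=4.09: B=32.62 S=52.36 X=31.42 P=33.38 Q=7.78
t=4.77: B=34.22 S=54.49 X=32.87 P=32.84 Q=7.78
t=5.45: B=35.82 S=56.62 X=34.33 P=32.30 Q=7.78
t=6.13: B=37.41 S=58.76 X=35.79 P=31.76 Q=7.78
S(3.68)=51.084 < 51.097 but S(3.69)=51.115 ≥ 51.097, so the first grid time is t=3.69.

Threshold first reached at t = 3.69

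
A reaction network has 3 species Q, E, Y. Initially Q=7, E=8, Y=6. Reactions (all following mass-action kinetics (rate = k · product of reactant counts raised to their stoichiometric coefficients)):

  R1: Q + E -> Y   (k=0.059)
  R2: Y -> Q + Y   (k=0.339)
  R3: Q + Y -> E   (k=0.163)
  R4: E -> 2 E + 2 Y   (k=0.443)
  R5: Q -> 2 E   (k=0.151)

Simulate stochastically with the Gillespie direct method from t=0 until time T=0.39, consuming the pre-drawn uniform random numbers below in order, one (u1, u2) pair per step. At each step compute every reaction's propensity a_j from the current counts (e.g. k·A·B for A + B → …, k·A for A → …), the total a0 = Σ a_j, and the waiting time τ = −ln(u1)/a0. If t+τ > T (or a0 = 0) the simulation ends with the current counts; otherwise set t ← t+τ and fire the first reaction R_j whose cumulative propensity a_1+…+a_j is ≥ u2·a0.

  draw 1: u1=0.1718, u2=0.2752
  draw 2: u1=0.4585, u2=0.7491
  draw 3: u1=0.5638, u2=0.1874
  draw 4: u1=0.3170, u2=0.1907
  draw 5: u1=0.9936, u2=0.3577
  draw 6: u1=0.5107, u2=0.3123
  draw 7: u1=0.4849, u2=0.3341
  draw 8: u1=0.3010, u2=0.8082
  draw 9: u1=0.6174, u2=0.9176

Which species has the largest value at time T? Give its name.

t=0.000: Q=7 E=8 Y=6
Draw 1: a1=3.304, a2=2.034, a3=6.846, a4=3.544, a5=1.057, a0=16.785; τ=−ln(0.1718)/16.785=0.105 → t=0.105; u2·a0=0.2752·16.785=4.619; a1=3.304 < 4.619 ≤ a1+a2=5.338 → R2 fires; Q=8 E=8 Y=6
Draw 2: a1=3.776, a2=2.034, a3=7.824, a4=3.544, a5=1.208, a0=18.386; τ=−ln(0.4585)/18.386=0.042 → t=0.147; u2·a0=0.7491·18.386=13.773; a1+…+a3=13.634 < 13.773 ≤ a1+…+a4=17.178 → R4 fires; Q=8 E=9 Y=8
Draw 3: a1=4.248, a2=2.712, a3=10.432, a4=3.987, a5=1.208, a0=22.587; τ=−ln(0.5638)/22.587=0.025 → t=0.173; u2·a0=0.1874·22.587=4.233 ≤ a1=4.248 → R1 fires; Q=7 E=8 Y=9
Draw 4: a1=3.304, a2=3.051, a3=10.269, a4=3.544, a5=1.057, a0=21.225; τ=−ln(0.3170)/21.225=0.054 → t=0.227; u2·a0=0.1907·21.225=4.048; a1=3.304 < 4.048 ≤ a1+a2=6.355 → R2 fires; Q=8 E=8 Y=9
Draw 5: a1=3.776, a2=3.051, a3=11.736, a4=3.544, a5=1.208, a0=23.315; τ=−ln(0.9936)/23.315=0.000 → t=0.227; u2·a0=0.3577·23.315=8.340; a1+a2=6.827 < 8.340 ≤ a1+…+a3=18.563 → R3 fires; Q=7 E=9 Y=8
Draw 6: a1=3.717, a2=2.712, a3=9.128, a4=3.987, a5=1.057, a0=20.601; τ=−ln(0.5107)/20.601=0.033 → t=0.260; u2·a0=0.3123·20.601=6.434; a1+a2=6.429 < 6.434 ≤ a1+…+a3=15.557 → R3 fires; Q=6 E=10 Y=7
Draw 7: a1=3.540, a2=2.373, a3=6.846, a4=4.430, a5=0.906, a0=18.095; τ=−ln(0.4849)/18.095=0.040 → t=0.300; u2·a0=0.3341·18.095=6.046; a1+a2=5.913 < 6.046 ≤ a1+…+a3=12.759 → R3 fires; Q=5 E=11 Y=6
Draw 8: a1=3.245, a2=2.034, a3=4.890, a4=4.873, a5=0.755, a0=15.797; τ=−ln(0.3010)/15.797=0.076 → t=0.376; u2·a0=0.8082·15.797=12.767; a1+…+a3=10.169 < 12.767 ≤ a1+…+a4=15.042 → R4 fires; Q=5 E=12 Y=8
Draw 9: a1=3.540, a2=2.712, a3=6.520, a4=5.316, a5=0.755, a0=18.843; τ=−ln(0.6174)/18.843=0.026 → t=0.401 > T=0.39: stop.
At T=0.39: Q=5 E=12 Y=8; the largest is E.

Dominant species at T: E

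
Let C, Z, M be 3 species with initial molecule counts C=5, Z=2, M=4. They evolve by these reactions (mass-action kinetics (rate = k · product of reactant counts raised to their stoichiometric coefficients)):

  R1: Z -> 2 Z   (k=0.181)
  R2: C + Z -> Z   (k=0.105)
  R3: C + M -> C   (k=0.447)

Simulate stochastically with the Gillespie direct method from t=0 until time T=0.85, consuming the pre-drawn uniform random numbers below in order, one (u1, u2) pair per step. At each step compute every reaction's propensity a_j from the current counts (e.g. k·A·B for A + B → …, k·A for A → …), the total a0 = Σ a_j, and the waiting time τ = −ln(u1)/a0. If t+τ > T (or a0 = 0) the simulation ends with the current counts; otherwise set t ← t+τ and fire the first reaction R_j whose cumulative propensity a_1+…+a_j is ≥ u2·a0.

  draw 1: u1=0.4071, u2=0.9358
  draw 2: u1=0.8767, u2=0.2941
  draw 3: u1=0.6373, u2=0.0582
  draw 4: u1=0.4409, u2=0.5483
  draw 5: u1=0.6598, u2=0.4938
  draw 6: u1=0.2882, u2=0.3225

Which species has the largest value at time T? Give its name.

Dominant species at T: C

t=0.000: C=5 Z=2 M=4
Draw 1: a1=0.362, a2=1.050, a3=8.940, a0=10.352; τ=−ln(0.4071)/10.352=0.087 → t=0.087; u2·a0=0.9358·10.352=9.687; a1+a2=1.412 < 9.687 ≤ a1+…+a3=10.352 → R3 fires; C=5 Z=2 M=3
Draw 2: a1=0.362, a2=1.050, a3=6.705, a0=8.117; τ=−ln(0.8767)/8.117=0.016 → t=0.103; u2·a0=0.2941·8.117=2.387; a1+a2=1.412 < 2.387 ≤ a1+…+a3=8.117 → R3 fires; C=5 Z=2 M=2
Draw 3: a1=0.362, a2=1.050, a3=4.470, a0=5.882; τ=−ln(0.6373)/5.882=0.077 → t=0.180; u2·a0=0.0582·5.882=0.342 ≤ a1=0.362 → R1 fires; C=5 Z=3 M=2
Draw 4: a1=0.543, a2=1.575, a3=4.470, a0=6.588; τ=−ln(0.4409)/6.588=0.124 → t=0.304; u2·a0=0.5483·6.588=3.612; a1+a2=2.118 < 3.612 ≤ a1+…+a3=6.588 → R3 fires; C=5 Z=3 M=1
Draw 5: a1=0.543, a2=1.575, a3=2.235, a0=4.353; τ=−ln(0.6598)/4.353=0.096 → t=0.399; u2·a0=0.4938·4.353=2.150; a1+a2=2.118 < 2.150 ≤ a1+…+a3=4.353 → R3 fires; C=5 Z=3 M=0
Draw 6: a1=0.543, a2=1.575, a3=0.000, a0=2.118; τ=−ln(0.2882)/2.118=0.587 → t=0.987 > T=0.85: stop.
At T=0.85: C=5 Z=3 M=0; the largest is C.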